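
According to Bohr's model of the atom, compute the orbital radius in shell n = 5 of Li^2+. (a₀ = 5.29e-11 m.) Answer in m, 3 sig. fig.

r_n = n²a₀/Z = 5² × 5.29e-11 / 3
    = 25 × 5.29e-11 / 3 = 4.41e-10 m

4.41e-10 m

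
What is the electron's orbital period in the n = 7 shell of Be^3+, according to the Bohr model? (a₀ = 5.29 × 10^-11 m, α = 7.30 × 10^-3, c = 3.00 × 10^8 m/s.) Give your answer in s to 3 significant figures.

r = n²a₀/Z = 7²·5.29 × 10^-11/4 = 6.48 × 10^-10 m
v = Zαc/n = 4·0.00730·3.00 × 10^8/7 = 1.25 × 10^6 m/s
T = 2πr/v = 3.25 × 10^-15 s

3.25 × 10^-15 s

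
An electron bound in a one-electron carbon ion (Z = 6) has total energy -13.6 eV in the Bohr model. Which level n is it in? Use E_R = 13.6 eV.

E_n = −E_R Z²/n² ⇒ n² = E_R Z²/(−E_n) = 13.6 × 6² / 13.6 ≈ 36.00
n = 6

6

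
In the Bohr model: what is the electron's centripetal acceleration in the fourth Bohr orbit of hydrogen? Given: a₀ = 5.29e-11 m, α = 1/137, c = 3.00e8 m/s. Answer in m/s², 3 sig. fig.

r = n²a₀/Z = 8.46e-10 m, v = Zαc/n = 5.47e5 m/s
a = v²/r = (5.47e5)² / 8.46e-10 = 3.54e20 m/s²

3.54e20 m/s²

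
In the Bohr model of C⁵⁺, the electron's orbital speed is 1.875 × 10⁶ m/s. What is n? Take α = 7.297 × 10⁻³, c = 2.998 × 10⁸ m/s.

v_n = Zαc/n ⇒ n = Zαc/v = 6 × 0.007297 × 2.998 × 10⁸ / 1.875 × 10⁶ ≈ 7.00
n = 7

7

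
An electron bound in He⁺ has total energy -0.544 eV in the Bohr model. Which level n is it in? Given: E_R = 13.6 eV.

10

E_n = −E_R Z²/n² ⇒ n² = E_R Z²/(−E_n) = 13.6 × 2² / 0.544 ≈ 100.00
n = 10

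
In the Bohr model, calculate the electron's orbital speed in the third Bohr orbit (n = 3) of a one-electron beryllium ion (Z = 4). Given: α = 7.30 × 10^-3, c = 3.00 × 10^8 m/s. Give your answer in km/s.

2920 km/s

v_n = Zαc/n = 4 × 0.00730 × 3.00 × 10^8 / 3
    = 2920 km/s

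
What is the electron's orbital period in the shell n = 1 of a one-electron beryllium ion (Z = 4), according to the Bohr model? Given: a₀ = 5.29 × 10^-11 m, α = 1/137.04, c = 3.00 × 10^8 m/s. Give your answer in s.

9.49 × 10^-18 s

r = n²a₀/Z = 1²·5.29 × 10^-11/4 = 1.32 × 10^-11 m
v = Zαc/n = 4·0.00730·3.00 × 10^8/1 = 8.76 × 10^6 m/s
T = 2πr/v = 9.49 × 10^-18 s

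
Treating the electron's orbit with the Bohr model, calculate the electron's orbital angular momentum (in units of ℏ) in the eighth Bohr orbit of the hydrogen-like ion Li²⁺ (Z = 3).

L_n = nℏ, so L/ℏ = n = 8.

8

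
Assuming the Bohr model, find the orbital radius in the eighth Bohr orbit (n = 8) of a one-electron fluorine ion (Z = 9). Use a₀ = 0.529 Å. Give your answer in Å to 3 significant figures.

3.76 Å

r_n = n²a₀/Z = 8² × 0.529 / 9
    = 64 × 0.529 / 9 = 3.76 Å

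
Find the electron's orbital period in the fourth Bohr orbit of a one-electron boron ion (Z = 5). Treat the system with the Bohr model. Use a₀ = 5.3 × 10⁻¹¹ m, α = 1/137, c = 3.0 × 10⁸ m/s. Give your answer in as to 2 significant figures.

r = n²a₀/Z = 4²·5.3 × 10⁻¹¹/5 = 1.7 × 10⁻¹⁰ m
v = Zαc/n = 5·0.0073·3.0 × 10⁸/4 = 2.7 × 10⁶ m/s
T = 2πr/v = 3.9 × 10⁻¹⁶ s = 390 as

390 as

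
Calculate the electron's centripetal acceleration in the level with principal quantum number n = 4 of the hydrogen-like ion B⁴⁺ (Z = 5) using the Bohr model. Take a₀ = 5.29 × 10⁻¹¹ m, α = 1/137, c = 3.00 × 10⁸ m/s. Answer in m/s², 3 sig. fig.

r = n²a₀/Z = 1.69 × 10⁻¹⁰ m, v = Zαc/n = 2.74 × 10⁶ m/s
a = v²/r = (2.74 × 10⁶)² / 1.69 × 10⁻¹⁰ = 4.43 × 10²² m/s²

4.43 × 10²² m/s²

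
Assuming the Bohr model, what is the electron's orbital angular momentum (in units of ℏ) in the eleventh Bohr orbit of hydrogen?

11

L_n = nℏ, so L/ℏ = n = 11.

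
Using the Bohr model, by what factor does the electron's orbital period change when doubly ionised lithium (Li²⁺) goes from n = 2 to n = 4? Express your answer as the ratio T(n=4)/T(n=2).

8

T ∝ Z^-2 · n^3; with Z fixed, T ∝ n^3.
T(n=4)/T(n=2) = (4/2)^3 = 8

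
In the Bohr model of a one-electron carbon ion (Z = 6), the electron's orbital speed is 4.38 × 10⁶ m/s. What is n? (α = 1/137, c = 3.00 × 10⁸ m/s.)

v_n = Zαc/n ⇒ n = Zαc/v = 6 × 0.00730 × 3.00 × 10⁸ / 4.38 × 10⁶ ≈ 3.00
n = 3

3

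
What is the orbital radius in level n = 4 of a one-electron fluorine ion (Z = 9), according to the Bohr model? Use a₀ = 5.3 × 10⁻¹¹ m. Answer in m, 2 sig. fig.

9.4 × 10⁻¹¹ m

r_n = n²a₀/Z = 4² × 5.3 × 10⁻¹¹ / 9
    = 16 × 5.3 × 10⁻¹¹ / 9 = 9.4 × 10⁻¹¹ m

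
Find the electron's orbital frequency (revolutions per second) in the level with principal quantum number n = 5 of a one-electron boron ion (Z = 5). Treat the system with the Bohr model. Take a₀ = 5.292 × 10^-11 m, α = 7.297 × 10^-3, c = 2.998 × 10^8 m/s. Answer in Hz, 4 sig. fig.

r = n²a₀/Z = 2.646 × 10^-10 m, v = Zαc/n = 2.188 × 10^6 m/s
f = v/(2πr) = 1.316 × 10^15 Hz

1.316 × 10^15 Hz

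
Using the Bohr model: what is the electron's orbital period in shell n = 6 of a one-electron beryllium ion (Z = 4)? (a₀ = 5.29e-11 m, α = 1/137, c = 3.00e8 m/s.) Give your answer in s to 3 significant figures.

r = n²a₀/Z = 6²·5.29e-11/4 = 4.76e-10 m
v = Zαc/n = 4·0.00730·3.00e8/6 = 1.46e6 m/s
T = 2πr/v = 2.05e-15 s

2.05e-15 s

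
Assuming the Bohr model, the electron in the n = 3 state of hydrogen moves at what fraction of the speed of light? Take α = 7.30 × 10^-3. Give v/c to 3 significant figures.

v_n = Zαc/n, so v/c = Zα/n = 1 × 0.00730 / 3 = 0.00243

0.00243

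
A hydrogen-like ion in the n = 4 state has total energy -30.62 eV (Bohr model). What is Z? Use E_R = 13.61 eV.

6

E_n = −E_R Z²/n² ⇒ Z² = −E_n n²/E_R = 30.62 × 4² / 13.61 ≈ 36.00
Z = 6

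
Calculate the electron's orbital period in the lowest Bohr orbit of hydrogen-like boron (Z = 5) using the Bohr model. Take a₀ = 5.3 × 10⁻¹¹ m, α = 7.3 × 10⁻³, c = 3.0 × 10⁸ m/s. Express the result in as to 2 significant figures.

r = n²a₀/Z = 1²·5.3 × 10⁻¹¹/5 = 1.1 × 10⁻¹¹ m
v = Zαc/n = 5·0.0073·3.0 × 10⁸/1 = 1.1 × 10⁷ m/s
T = 2πr/v = 6.1 × 10⁻¹⁸ s = 6.1 as

6.1 as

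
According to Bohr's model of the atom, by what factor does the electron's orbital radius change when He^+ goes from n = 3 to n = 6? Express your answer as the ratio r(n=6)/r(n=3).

4

r ∝ Z^-1 · n^2; with Z fixed, r ∝ n^2.
r(n=6)/r(n=3) = (6/3)^2 = 4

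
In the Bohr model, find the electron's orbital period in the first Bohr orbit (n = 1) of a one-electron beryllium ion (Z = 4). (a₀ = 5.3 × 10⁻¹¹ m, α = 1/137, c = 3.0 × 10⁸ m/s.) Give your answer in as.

r = n²a₀/Z = 1²·5.3 × 10⁻¹¹/4 = 1.3 × 10⁻¹¹ m
v = Zαc/n = 4·0.0073·3.0 × 10⁸/1 = 8.8 × 10⁶ m/s
T = 2πr/v = 9.5 × 10⁻¹⁸ s = 9.5 as

9.5 as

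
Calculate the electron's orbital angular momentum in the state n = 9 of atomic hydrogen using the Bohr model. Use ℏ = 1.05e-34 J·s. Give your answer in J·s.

L_n = nℏ = 9 × 1.05e-34 = 9.45e-34 J·s

9.45e-34 J·s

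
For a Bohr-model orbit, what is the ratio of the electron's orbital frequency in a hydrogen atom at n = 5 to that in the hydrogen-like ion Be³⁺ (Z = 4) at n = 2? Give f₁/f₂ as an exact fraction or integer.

f ∝ Z^2 · n^-3
f₁/f₂ = (1/4)^2 · (5/2)^-3 = 1/250

1/250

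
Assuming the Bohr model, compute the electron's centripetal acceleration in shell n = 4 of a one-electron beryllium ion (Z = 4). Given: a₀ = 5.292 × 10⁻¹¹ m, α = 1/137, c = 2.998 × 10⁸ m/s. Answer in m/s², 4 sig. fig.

r = n²a₀/Z = 2.117 × 10⁻¹⁰ m, v = Zαc/n = 2.188 × 10⁶ m/s
a = v²/r = (2.188 × 10⁶)² / 2.117 × 10⁻¹⁰ = 2.262 × 10²² m/s²

2.262 × 10²² m/s²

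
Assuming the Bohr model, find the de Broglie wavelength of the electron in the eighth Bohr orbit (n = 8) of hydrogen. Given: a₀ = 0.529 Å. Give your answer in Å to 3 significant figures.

The Bohr quantisation condition is nλ = 2πr_n.
r_n = n²a₀/Z = 33.9 Å
λ = 2πr_n/n = 2π·33.9/8 = 26.6 Å

26.6 Å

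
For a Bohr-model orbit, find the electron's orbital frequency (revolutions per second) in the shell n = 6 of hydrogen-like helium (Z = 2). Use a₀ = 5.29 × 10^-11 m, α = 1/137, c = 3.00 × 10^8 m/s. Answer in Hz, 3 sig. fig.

r = n²a₀/Z = 9.52 × 10^-10 m, v = Zαc/n = 7.30 × 10^5 m/s
f = v/(2πr) = 1.22 × 10^14 Hz

1.22 × 10^14 Hz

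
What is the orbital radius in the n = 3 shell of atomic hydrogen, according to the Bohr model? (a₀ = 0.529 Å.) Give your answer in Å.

r_n = n²a₀/Z = 3² × 0.529 / 1
    = 9 × 0.529 / 1 = 4.76 Å

4.76 Å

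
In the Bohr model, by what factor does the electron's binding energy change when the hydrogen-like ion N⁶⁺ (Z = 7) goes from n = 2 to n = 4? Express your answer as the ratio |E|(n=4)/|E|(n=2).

|E| ∝ Z^2 · n^-2; with Z fixed, |E| ∝ n^-2.
|E|(n=4)/|E|(n=2) = (4/2)^-2 = 1/4

1/4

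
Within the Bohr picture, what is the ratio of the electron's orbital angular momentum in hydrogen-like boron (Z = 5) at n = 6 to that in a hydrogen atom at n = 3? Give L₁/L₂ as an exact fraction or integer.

L = nℏ is independent of Z.
L₁/L₂ = n₁/n₂ = 6/3 = 2

2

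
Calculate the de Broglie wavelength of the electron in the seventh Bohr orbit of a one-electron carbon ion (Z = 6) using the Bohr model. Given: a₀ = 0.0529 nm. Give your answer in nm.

0.388 nm

The Bohr quantisation condition is nλ = 2πr_n.
r_n = n²a₀/Z = 0.432 nm
λ = 2πr_n/n = 2π·0.432/7 = 0.388 nm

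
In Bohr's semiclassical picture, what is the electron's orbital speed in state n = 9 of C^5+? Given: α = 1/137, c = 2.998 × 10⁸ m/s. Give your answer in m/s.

1.459 × 10⁶ m/s

v_n = Zαc/n = 6 × 0.007299 × 2.998 × 10⁸ / 9
    = 1.459 × 10⁶ m/s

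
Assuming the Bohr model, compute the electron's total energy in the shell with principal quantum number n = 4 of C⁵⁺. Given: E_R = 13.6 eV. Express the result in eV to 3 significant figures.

E_n = −E_R·Z²/n² = −13.6 × 6²/4² = -30.6 eV

-30.6 eV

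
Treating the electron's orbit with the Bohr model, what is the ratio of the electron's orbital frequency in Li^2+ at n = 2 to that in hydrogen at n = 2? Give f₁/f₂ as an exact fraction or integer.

9

f ∝ Z^2 · n^-3
f₁/f₂ = (3/1)^2 · (2/2)^-3 = 9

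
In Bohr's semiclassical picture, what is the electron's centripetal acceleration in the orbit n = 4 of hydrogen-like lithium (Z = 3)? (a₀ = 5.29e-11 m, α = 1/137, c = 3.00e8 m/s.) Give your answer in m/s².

9.56e21 m/s²

r = n²a₀/Z = 2.82e-10 m, v = Zαc/n = 1.64e6 m/s
a = v²/r = (1.64e6)² / 2.82e-10 = 9.56e21 m/s²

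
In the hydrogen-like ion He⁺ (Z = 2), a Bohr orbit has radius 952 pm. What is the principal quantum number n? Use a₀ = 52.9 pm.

6

r_n = n²a₀/Z ⇒ n² = rZ/a₀ = 952 × 2 / 52.9 ≈ 35.99
n = 6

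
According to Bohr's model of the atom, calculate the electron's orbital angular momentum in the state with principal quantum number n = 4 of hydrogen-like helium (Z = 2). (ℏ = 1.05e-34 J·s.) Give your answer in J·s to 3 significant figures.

4.20e-34 J·s

L_n = nℏ = 4 × 1.05e-34 = 4.20e-34 J·s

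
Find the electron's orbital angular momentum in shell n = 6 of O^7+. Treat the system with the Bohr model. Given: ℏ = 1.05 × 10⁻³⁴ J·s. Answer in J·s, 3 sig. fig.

L_n = nℏ = 6 × 1.05 × 10⁻³⁴ = 6.30 × 10⁻³⁴ J·s

6.30 × 10⁻³⁴ J·s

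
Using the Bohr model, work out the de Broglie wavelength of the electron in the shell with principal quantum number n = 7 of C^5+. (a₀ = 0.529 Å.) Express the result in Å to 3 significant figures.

3.88 Å

The Bohr quantisation condition is nλ = 2πr_n.
r_n = n²a₀/Z = 4.32 Å
λ = 2πr_n/n = 2π·4.32/7 = 3.88 Å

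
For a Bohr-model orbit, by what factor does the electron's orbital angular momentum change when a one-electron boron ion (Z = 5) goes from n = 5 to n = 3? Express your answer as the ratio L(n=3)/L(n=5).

L = nℏ depends only on n, so L ∝ n.
L(n=3)/L(n=5) = (3/5)^1 = 3/5

3/5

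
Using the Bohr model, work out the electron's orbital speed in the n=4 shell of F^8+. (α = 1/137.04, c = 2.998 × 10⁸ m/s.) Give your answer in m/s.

4.922 × 10⁶ m/s

v_n = Zαc/n = 9 × 0.007297 × 2.998 × 10⁸ / 4
    = 4.922 × 10⁶ m/s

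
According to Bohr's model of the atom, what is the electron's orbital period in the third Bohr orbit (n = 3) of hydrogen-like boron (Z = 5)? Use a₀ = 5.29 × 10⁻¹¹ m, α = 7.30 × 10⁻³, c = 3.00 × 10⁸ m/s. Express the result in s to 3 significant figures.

r = n²a₀/Z = 3²·5.29 × 10⁻¹¹/5 = 9.52 × 10⁻¹¹ m
v = Zαc/n = 5·0.00730·3.00 × 10⁸/3 = 3.65 × 10⁶ m/s
T = 2πr/v = 1.64 × 10⁻¹⁶ s

1.64 × 10⁻¹⁶ s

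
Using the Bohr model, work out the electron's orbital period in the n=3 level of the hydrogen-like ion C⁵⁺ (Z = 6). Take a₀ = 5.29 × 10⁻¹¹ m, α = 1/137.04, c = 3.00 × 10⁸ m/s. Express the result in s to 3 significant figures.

r = n²a₀/Z = 3²·5.29 × 10⁻¹¹/6 = 7.94 × 10⁻¹¹ m
v = Zαc/n = 6·0.00730·3.00 × 10⁸/3 = 4.38 × 10⁶ m/s
T = 2πr/v = 1.14 × 10⁻¹⁶ s

1.14 × 10⁻¹⁶ s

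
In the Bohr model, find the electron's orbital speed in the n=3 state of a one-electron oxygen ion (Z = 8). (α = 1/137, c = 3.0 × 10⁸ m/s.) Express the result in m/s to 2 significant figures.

5.8 × 10⁶ m/s

v_n = Zαc/n = 8 × 0.0073 × 3.0 × 10⁸ / 3
    = 5.8 × 10⁶ m/s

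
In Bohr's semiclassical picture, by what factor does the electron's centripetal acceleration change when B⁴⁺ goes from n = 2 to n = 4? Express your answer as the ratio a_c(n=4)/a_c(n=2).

1/16

a_c ∝ Z^3 · n^-4; with Z fixed, a_c ∝ n^-4.
a_c(n=4)/a_c(n=2) = (4/2)^-4 = 1/16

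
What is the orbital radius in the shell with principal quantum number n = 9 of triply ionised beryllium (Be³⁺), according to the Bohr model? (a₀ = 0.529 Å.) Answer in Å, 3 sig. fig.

10.7 Å

r_n = n²a₀/Z = 9² × 0.529 / 4
    = 81 × 0.529 / 4 = 10.7 Å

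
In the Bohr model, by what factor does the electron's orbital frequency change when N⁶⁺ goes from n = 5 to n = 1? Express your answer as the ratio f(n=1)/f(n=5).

f ∝ Z^2 · n^-3; with Z fixed, f ∝ n^-3.
f(n=1)/f(n=5) = (1/5)^-3 = 125

125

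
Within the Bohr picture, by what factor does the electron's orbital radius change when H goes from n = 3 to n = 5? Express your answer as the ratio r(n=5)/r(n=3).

r ∝ Z^-1 · n^2; with Z fixed, r ∝ n^2.
r(n=5)/r(n=3) = (5/3)^2 = 25/9

25/9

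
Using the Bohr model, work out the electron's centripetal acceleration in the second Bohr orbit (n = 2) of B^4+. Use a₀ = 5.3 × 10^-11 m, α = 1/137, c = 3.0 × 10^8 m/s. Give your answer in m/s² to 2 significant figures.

r = n²a₀/Z = 4.2 × 10^-11 m, v = Zαc/n = 5.5 × 10^6 m/s
a = v²/r = (5.5 × 10^6)² / 4.2 × 10^-11 = 7.1 × 10^23 m/s²

7.1 × 10^23 m/s²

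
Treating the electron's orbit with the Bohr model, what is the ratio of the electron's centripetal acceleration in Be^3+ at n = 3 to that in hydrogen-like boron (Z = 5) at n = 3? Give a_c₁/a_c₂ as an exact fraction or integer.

a_c ∝ Z^3 · n^-4
a_c₁/a_c₂ = (4/5)^3 · (3/3)^-4 = 64/125

64/125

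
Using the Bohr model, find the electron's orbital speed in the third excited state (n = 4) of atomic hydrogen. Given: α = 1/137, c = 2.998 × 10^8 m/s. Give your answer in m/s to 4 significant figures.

v_n = Zαc/n = 1 × 0.007299 × 2.998 × 10^8 / 4
    = 5.471 × 10^5 m/s

5.471 × 10^5 m/s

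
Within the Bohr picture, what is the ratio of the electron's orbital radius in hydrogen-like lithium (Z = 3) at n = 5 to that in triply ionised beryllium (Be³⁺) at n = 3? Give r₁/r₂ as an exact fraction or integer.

r ∝ Z^-1 · n^2
r₁/r₂ = (3/4)^-1 · (5/3)^2 = 100/27

100/27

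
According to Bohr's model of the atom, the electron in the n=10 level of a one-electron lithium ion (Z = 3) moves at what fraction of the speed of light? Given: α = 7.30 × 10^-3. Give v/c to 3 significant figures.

v_n = Zαc/n, so v/c = Zα/n = 3 × 0.00730 / 10 = 0.00219

0.00219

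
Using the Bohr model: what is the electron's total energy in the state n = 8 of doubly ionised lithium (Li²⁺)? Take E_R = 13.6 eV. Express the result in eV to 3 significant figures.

-1.91 eV

E_n = −E_R·Z²/n² = −13.6 × 3²/8² = -1.91 eV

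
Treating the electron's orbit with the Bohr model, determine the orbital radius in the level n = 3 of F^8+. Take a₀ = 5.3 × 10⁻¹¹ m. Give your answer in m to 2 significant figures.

r_n = n²a₀/Z = 3² × 5.3 × 10⁻¹¹ / 9
    = 9 × 5.3 × 10⁻¹¹ / 9 = 5.3 × 10⁻¹¹ m

5.3 × 10⁻¹¹ m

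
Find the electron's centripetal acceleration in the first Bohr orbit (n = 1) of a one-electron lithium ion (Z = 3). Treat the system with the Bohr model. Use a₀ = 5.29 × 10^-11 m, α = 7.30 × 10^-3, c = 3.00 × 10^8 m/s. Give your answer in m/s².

r = n²a₀/Z = 1.76 × 10^-11 m, v = Zαc/n = 6.57 × 10^6 m/s
a = v²/r = (6.57 × 10^6)² / 1.76 × 10^-11 = 2.45 × 10^24 m/s²

2.45 × 10^24 m/s²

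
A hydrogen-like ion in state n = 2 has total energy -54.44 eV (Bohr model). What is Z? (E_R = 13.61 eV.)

4

E_n = −E_R Z²/n² ⇒ Z² = −E_n n²/E_R = 54.44 × 2² / 13.61 ≈ 16.00
Z = 4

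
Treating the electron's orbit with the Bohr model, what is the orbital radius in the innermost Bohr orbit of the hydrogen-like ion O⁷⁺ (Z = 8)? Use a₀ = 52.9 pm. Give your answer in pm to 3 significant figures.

r_n = n²a₀/Z = 1² × 52.9 / 8
    = 1 × 52.9 / 8 = 6.61 pm

6.61 pm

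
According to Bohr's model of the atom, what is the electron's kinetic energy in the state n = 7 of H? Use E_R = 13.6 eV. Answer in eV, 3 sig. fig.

For a Coulomb orbit the virial theorem gives K = −E_n.
E_n = −E_R·Z²/n², so K = E_R·Z²/n² = 13.6 × 1²/7² = 0.278 eV

0.278 eV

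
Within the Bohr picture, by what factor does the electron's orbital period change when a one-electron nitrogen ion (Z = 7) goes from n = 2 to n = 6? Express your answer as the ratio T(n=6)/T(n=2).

T ∝ Z^-2 · n^3; with Z fixed, T ∝ n^3.
T(n=6)/T(n=2) = (6/2)^3 = 27

27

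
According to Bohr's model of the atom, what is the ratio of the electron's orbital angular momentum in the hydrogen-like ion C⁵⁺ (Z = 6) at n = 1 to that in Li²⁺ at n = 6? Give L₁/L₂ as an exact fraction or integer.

L = nℏ is independent of Z.
L₁/L₂ = n₁/n₂ = 1/6 = 1/6

1/6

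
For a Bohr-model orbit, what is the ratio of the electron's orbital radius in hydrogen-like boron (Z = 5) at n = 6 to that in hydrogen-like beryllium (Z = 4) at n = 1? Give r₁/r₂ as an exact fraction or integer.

r ∝ Z^-1 · n^2
r₁/r₂ = (5/4)^-1 · (6/1)^2 = 144/5

144/5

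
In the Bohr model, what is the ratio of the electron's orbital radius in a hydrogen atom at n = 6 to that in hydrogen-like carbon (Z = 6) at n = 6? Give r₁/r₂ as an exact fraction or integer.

r ∝ Z^-1 · n^2
r₁/r₂ = (1/6)^-1 · (6/6)^2 = 6

6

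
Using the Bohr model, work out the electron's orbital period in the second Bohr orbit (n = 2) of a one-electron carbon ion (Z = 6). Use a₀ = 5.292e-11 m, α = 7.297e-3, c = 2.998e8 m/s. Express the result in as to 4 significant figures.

r = n²a₀/Z = 2²·5.292e-11/6 = 3.528e-11 m
v = Zαc/n = 6·0.007297·2.998e8/2 = 6.563e6 m/s
T = 2πr/v = 3.378e-17 s = 33.78 as

33.78 as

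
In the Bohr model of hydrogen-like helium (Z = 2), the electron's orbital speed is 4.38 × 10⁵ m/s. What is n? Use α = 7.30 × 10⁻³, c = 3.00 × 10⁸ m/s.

10

v_n = Zαc/n ⇒ n = Zαc/v = 2 × 0.00730 × 3.00 × 10⁸ / 4.38 × 10⁵ ≈ 10.00
n = 10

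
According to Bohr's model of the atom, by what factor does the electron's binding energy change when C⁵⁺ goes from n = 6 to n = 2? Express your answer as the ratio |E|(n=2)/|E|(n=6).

9

|E| ∝ Z^2 · n^-2; with Z fixed, |E| ∝ n^-2.
|E|(n=2)/|E|(n=6) = (2/6)^-2 = 9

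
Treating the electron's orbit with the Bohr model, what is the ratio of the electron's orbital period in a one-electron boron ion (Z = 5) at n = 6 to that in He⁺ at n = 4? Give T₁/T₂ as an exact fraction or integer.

27/50

T ∝ Z^-2 · n^3
T₁/T₂ = (5/2)^-2 · (6/4)^3 = 27/50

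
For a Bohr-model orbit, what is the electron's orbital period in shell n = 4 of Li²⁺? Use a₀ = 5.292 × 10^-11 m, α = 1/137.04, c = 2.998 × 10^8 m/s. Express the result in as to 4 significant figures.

r = n²a₀/Z = 4²·5.292 × 10^-11/3 = 2.822 × 10^-10 m
v = Zαc/n = 3·0.007297·2.998 × 10^8/4 = 1.641 × 10^6 m/s
T = 2πr/v = 1.081 × 10^-15 s = 1081 as

1081 as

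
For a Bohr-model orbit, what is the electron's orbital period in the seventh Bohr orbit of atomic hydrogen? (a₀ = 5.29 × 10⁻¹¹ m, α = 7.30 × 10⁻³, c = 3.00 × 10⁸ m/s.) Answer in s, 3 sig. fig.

5.21 × 10⁻¹⁴ s

r = n²a₀/Z = 7²·5.29 × 10⁻¹¹/1 = 2.59 × 10⁻⁹ m
v = Zαc/n = 1·0.00730·3.00 × 10⁸/7 = 3.13 × 10⁵ m/s
T = 2πr/v = 5.21 × 10⁻¹⁴ s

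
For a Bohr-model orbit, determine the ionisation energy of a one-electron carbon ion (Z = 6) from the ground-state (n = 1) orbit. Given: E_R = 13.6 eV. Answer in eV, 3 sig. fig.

E_n = −E_R·Z²/n² = −13.6 × 6²/1² eV = -490 eV
Ionisation energy = −E_n = 490 eV

490 eV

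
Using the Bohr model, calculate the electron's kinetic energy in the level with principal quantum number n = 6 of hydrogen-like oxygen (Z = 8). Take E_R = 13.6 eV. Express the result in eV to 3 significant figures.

24.2 eV

For a Coulomb orbit the virial theorem gives K = −E_n.
E_n = −E_R·Z²/n², so K = E_R·Z²/n² = 13.6 × 8²/6² = 24.2 eV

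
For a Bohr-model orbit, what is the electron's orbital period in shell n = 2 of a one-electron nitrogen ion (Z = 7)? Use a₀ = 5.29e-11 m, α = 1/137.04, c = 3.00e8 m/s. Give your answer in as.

24.8 as

r = n²a₀/Z = 2²·5.29e-11/7 = 3.02e-11 m
v = Zαc/n = 7·0.00730·3.00e8/2 = 7.66e6 m/s
T = 2πr/v = 2.48e-17 s = 24.8 as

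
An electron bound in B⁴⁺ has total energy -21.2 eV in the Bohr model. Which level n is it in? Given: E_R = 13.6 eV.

4

E_n = −E_R Z²/n² ⇒ n² = E_R Z²/(−E_n) = 13.6 × 5² / 21.2 ≈ 16.04
n = 4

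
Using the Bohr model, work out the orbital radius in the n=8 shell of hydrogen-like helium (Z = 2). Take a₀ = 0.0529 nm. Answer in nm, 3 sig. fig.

r_n = n²a₀/Z = 8² × 0.0529 / 2
    = 64 × 0.0529 / 2 = 1.69 nm

1.69 nm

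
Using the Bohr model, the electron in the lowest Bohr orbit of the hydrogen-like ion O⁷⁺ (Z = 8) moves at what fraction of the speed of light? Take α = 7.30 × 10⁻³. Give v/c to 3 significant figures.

v_n = Zαc/n, so v/c = Zα/n = 8 × 0.00730 / 1 = 0.0584

0.0584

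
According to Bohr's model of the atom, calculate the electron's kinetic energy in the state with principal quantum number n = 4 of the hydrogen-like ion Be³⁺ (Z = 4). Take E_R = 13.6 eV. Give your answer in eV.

For a Coulomb orbit the virial theorem gives K = −E_n.
E_n = −E_R·Z²/n², so K = E_R·Z²/n² = 13.6 × 4²/4² = 13.6 eV

13.6 eV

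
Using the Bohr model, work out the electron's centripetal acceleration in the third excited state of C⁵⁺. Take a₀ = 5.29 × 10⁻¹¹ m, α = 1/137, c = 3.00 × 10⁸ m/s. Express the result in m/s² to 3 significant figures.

7.65 × 10²² m/s²

r = n²a₀/Z = 1.41 × 10⁻¹⁰ m, v = Zαc/n = 3.28 × 10⁶ m/s
a = v²/r = (3.28 × 10⁶)² / 1.41 × 10⁻¹⁰ = 7.65 × 10²² m/s²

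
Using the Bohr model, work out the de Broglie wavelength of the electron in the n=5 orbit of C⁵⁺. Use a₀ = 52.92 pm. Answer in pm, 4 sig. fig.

277.1 pm

The Bohr quantisation condition is nλ = 2πr_n.
r_n = n²a₀/Z = 220.5 pm
λ = 2πr_n/n = 2π·220.5/5 = 277.1 pm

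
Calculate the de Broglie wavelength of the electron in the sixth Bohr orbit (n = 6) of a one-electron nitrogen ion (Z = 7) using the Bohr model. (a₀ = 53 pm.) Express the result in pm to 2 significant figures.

290 pm

The Bohr quantisation condition is nλ = 2πr_n.
r_n = n²a₀/Z = 270 pm
λ = 2πr_n/n = 2π·270/6 = 290 pm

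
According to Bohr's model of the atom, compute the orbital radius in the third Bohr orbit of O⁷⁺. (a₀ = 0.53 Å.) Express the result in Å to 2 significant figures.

r_n = n²a₀/Z = 3² × 0.53 / 8
    = 9 × 0.53 / 8 = 0.60 Å

0.60 Å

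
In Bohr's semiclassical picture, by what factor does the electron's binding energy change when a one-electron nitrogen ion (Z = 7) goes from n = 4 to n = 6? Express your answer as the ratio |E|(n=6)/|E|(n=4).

4/9

|E| ∝ Z^2 · n^-2; with Z fixed, |E| ∝ n^-2.
|E|(n=6)/|E|(n=4) = (6/4)^-2 = 4/9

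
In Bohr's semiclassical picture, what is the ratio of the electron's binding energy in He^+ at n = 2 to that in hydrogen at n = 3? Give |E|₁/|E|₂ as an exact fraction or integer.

|E| ∝ Z^2 · n^-2
|E|₁/|E|₂ = (2/1)^2 · (2/3)^-2 = 9

9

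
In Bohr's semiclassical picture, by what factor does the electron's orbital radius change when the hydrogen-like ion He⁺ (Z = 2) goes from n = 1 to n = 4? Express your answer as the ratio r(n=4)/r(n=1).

16

r ∝ Z^-1 · n^2; with Z fixed, r ∝ n^2.
r(n=4)/r(n=1) = (4/1)^2 = 16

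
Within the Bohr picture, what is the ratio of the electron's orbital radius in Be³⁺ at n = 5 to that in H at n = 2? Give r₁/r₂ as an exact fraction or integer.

25/16

r ∝ Z^-1 · n^2
r₁/r₂ = (4/1)^-1 · (5/2)^2 = 25/16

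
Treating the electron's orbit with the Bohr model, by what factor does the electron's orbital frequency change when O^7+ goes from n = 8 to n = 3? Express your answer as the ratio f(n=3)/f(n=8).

f ∝ Z^2 · n^-3; with Z fixed, f ∝ n^-3.
f(n=3)/f(n=8) = (3/8)^-3 = 512/27

512/27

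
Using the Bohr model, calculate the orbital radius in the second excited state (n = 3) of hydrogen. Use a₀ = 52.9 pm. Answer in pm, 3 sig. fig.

r_n = n²a₀/Z = 3² × 52.9 / 1
    = 9 × 52.9 / 1 = 476 pm

476 pm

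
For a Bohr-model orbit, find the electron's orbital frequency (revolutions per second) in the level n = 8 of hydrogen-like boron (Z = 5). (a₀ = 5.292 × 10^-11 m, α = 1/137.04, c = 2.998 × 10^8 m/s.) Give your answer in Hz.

r = n²a₀/Z = 6.774 × 10^-10 m, v = Zαc/n = 1.367 × 10^6 m/s
f = v/(2πr) = 3.213 × 10^14 Hz

3.213 × 10^14 Hz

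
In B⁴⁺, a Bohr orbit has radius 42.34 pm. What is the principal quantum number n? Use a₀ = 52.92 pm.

r_n = n²a₀/Z ⇒ n² = rZ/a₀ = 42.34 × 5 / 52.92 ≈ 4.00
n = 2

2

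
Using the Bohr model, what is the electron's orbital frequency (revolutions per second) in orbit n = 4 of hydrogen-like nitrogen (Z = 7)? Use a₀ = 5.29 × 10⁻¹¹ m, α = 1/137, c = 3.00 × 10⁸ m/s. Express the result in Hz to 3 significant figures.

r = n²a₀/Z = 1.21 × 10⁻¹⁰ m, v = Zαc/n = 3.83 × 10⁶ m/s
f = v/(2πr) = 5.04 × 10¹⁵ Hz

5.04 × 10¹⁵ Hz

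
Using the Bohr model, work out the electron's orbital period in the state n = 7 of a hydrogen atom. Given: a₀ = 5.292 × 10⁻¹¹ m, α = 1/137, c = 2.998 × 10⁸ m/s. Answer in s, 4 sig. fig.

5.212 × 10⁻¹⁴ s

r = n²a₀/Z = 7²·5.292 × 10⁻¹¹/1 = 2.593 × 10⁻⁹ m
v = Zαc/n = 1·0.007299·2.998 × 10⁸/7 = 3.126 × 10⁵ m/s
T = 2πr/v = 5.212 × 10⁻¹⁴ s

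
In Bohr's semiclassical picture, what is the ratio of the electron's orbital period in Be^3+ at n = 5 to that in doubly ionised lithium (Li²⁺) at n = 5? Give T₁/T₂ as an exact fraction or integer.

9/16

T ∝ Z^-2 · n^3
T₁/T₂ = (4/3)^-2 · (5/5)^3 = 9/16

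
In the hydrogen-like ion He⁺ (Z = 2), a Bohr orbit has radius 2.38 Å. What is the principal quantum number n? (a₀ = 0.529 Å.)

r_n = n²a₀/Z ⇒ n² = rZ/a₀ = 2.38 × 2 / 0.529 ≈ 9.00
n = 3

3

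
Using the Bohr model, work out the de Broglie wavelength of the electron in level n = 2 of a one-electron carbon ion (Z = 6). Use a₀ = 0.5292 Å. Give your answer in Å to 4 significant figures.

The Bohr quantisation condition is nλ = 2πr_n.
r_n = n²a₀/Z = 0.3528 Å
λ = 2πr_n/n = 2π·0.3528/2 = 1.108 Å

1.108 Å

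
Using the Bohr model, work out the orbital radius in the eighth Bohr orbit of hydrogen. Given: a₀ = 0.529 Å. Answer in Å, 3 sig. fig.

33.9 Å

r_n = n²a₀/Z = 8² × 0.529 / 1
    = 64 × 0.529 / 1 = 33.9 Å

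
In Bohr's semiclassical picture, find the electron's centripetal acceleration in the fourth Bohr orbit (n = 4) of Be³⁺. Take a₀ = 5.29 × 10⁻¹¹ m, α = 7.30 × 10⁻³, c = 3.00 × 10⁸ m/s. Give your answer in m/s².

2.27 × 10²² m/s²

r = n²a₀/Z = 2.12 × 10⁻¹⁰ m, v = Zαc/n = 2.19 × 10⁶ m/s
a = v²/r = (2.19 × 10⁶)² / 2.12 × 10⁻¹⁰ = 2.27 × 10²² m/s²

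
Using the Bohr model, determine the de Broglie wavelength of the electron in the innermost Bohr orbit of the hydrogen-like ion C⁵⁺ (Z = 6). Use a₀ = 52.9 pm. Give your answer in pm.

55.4 pm

The Bohr quantisation condition is nλ = 2πr_n.
r_n = n²a₀/Z = 8.82 pm
λ = 2πr_n/n = 2π·8.82/1 = 55.4 pm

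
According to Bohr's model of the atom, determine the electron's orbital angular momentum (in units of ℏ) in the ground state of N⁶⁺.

L_n = nℏ, so L/ℏ = n = 1.

1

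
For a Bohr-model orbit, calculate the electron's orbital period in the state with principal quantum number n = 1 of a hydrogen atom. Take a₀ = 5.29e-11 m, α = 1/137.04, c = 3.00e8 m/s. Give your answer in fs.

r = n²a₀/Z = 1²·5.29e-11/1 = 5.29e-11 m
v = Zαc/n = 1·0.00730·3.00e8/1 = 2.19e6 m/s
T = 2πr/v = 1.52e-16 s = 0.152 fs

0.152 fs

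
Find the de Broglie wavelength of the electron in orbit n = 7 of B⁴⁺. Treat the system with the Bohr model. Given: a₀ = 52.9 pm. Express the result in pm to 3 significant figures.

465 pm

The Bohr quantisation condition is nλ = 2πr_n.
r_n = n²a₀/Z = 518 pm
λ = 2πr_n/n = 2π·518/7 = 465 pm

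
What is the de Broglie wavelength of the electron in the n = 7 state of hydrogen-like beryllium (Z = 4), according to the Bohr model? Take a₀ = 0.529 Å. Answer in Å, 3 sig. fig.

The Bohr quantisation condition is nλ = 2πr_n.
r_n = n²a₀/Z = 6.48 Å
λ = 2πr_n/n = 2π·6.48/7 = 5.82 Å

5.82 Å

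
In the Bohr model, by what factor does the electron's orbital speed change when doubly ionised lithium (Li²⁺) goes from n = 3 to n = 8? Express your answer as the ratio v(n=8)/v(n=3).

3/8

v ∝ Z^1 · n^-1; with Z fixed, v ∝ n^-1.
v(n=8)/v(n=3) = (8/3)^-1 = 3/8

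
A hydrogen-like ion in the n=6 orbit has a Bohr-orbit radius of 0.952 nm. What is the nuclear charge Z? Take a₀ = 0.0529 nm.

r_n = n²a₀/Z ⇒ Z = n²a₀/r = 6² × 0.0529 / 0.952 ≈ 2.00
Z = 2

2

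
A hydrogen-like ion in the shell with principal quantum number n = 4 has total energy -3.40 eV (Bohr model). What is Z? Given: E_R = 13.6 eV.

E_n = −E_R Z²/n² ⇒ Z² = −E_n n²/E_R = 3.40 × 4² / 13.6 ≈ 4.00
Z = 2

2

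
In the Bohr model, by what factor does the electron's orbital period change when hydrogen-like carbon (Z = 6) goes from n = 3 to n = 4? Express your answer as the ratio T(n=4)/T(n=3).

T ∝ Z^-2 · n^3; with Z fixed, T ∝ n^3.
T(n=4)/T(n=3) = (4/3)^3 = 64/27

64/27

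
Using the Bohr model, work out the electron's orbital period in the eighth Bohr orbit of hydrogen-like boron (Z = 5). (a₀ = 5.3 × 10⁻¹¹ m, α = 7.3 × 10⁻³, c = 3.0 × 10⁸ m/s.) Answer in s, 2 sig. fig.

3.1 × 10⁻¹⁵ s

r = n²a₀/Z = 8²·5.3 × 10⁻¹¹/5 = 6.8 × 10⁻¹⁰ m
v = Zαc/n = 5·0.0073·3.0 × 10⁸/8 = 1.4 × 10⁶ m/s
T = 2πr/v = 3.1 × 10⁻¹⁵ s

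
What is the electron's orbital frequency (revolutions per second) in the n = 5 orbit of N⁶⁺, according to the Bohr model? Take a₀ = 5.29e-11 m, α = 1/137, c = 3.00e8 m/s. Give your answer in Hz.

r = n²a₀/Z = 1.89e-10 m, v = Zαc/n = 3.07e6 m/s
f = v/(2πr) = 2.58e15 Hz

2.58e15 Hz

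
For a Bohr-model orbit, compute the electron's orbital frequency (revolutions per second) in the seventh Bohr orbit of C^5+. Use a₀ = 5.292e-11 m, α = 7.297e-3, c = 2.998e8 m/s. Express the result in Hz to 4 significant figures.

r = n²a₀/Z = 4.322e-10 m, v = Zαc/n = 1.875e6 m/s
f = v/(2πr) = 6.905e14 Hz

6.905e14 Hz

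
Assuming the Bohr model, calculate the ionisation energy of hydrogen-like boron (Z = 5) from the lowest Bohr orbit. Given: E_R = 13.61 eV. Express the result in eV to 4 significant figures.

E_n = −E_R·Z²/n² = −13.61 × 5²/1² eV = -340.2 eV
Ionisation energy = −E_n = 340.2 eV

340.2 eV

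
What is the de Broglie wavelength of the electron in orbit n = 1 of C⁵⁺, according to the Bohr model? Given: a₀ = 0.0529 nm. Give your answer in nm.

0.0554 nm

The Bohr quantisation condition is nλ = 2πr_n.
r_n = n²a₀/Z = 0.00882 nm
λ = 2πr_n/n = 2π·0.00882/1 = 0.0554 nm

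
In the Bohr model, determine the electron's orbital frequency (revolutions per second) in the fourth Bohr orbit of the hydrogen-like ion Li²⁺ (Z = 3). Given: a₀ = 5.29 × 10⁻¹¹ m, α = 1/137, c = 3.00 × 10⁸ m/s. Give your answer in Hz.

r = n²a₀/Z = 2.82 × 10⁻¹⁰ m, v = Zαc/n = 1.64 × 10⁶ m/s
f = v/(2πr) = 9.26 × 10¹⁴ Hz

9.26 × 10¹⁴ Hz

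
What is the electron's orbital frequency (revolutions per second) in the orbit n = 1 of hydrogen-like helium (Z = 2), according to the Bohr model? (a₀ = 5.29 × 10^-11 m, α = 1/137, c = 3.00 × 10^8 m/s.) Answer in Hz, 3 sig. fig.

2.64 × 10^16 Hz

r = n²a₀/Z = 2.65 × 10^-11 m, v = Zαc/n = 4.38 × 10^6 m/s
f = v/(2πr) = 2.64 × 10^16 Hz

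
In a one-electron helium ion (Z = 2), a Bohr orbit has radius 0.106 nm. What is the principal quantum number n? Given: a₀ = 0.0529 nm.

r_n = n²a₀/Z ⇒ n² = rZ/a₀ = 0.106 × 2 / 0.0529 ≈ 4.01
n = 2

2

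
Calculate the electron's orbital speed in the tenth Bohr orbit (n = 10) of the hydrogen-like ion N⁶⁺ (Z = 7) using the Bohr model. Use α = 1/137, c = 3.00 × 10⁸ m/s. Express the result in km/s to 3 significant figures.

v_n = Zαc/n = 7 × 0.00730 × 3.00 × 10⁸ / 10
    = 1530 km/s

1530 km/s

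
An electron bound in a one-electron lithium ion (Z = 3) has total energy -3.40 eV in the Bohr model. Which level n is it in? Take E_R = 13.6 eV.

6

E_n = −E_R Z²/n² ⇒ n² = E_R Z²/(−E_n) = 13.6 × 3² / 3.40 ≈ 36.00
n = 6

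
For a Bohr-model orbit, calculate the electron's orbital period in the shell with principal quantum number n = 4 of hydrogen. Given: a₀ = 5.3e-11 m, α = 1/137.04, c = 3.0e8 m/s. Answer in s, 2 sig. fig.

r = n²a₀/Z = 4²·5.3e-11/1 = 8.5e-10 m
v = Zαc/n = 1·0.0073·3.0e8/4 = 5.5e5 m/s
T = 2πr/v = 9.7e-15 s

9.7e-15 s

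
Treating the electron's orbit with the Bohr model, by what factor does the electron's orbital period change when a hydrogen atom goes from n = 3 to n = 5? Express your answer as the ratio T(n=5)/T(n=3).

125/27

T ∝ Z^-2 · n^3; with Z fixed, T ∝ n^3.
T(n=5)/T(n=3) = (5/3)^3 = 125/27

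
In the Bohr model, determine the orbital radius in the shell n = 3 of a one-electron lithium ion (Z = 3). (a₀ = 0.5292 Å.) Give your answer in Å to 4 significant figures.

1.588 Å

r_n = n²a₀/Z = 3² × 0.5292 / 3
    = 9 × 0.5292 / 3 = 1.588 Å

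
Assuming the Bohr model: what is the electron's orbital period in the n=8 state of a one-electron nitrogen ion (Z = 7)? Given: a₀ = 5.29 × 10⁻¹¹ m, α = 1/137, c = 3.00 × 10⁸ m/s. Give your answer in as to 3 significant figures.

r = n²a₀/Z = 8²·5.29 × 10⁻¹¹/7 = 4.84 × 10⁻¹⁰ m
v = Zαc/n = 7·0.00730·3.00 × 10⁸/8 = 1.92 × 10⁶ m/s
T = 2πr/v = 1.59 × 10⁻¹⁵ s = 1590 as

1590 as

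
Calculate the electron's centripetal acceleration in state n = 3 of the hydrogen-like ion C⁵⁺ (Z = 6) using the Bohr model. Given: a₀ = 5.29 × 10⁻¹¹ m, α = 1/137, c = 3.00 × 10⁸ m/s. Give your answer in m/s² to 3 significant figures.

r = n²a₀/Z = 7.94 × 10⁻¹¹ m, v = Zαc/n = 4.38 × 10⁶ m/s
a = v²/r = (4.38 × 10⁶)² / 7.94 × 10⁻¹¹ = 2.42 × 10²³ m/s²

2.42 × 10²³ m/s²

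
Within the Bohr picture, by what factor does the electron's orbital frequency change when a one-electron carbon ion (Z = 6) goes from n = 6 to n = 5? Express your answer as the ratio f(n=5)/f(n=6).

216/125

f ∝ Z^2 · n^-3; with Z fixed, f ∝ n^-3.
f(n=5)/f(n=6) = (5/6)^-3 = 216/125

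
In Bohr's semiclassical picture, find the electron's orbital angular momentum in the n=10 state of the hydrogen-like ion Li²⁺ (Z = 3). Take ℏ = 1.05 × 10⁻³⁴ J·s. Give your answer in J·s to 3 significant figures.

L_n = nℏ = 10 × 1.05 × 10⁻³⁴ = 1.05 × 10⁻³³ J·s

1.05 × 10⁻³³ J·s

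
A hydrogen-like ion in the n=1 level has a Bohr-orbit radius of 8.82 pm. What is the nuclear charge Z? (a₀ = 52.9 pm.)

6

r_n = n²a₀/Z ⇒ Z = n²a₀/r = 1² × 52.9 / 8.82 ≈ 6.00
Z = 6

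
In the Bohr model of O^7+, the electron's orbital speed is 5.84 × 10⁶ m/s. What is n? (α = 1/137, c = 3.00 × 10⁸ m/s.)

v_n = Zαc/n ⇒ n = Zαc/v = 8 × 0.00730 × 3.00 × 10⁸ / 5.84 × 10⁶ ≈ 3.00
n = 3

3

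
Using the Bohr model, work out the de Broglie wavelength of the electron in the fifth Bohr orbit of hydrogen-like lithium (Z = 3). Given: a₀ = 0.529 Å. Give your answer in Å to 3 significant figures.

5.54 Å

The Bohr quantisation condition is nλ = 2πr_n.
r_n = n²a₀/Z = 4.41 Å
λ = 2πr_n/n = 2π·4.41/5 = 5.54 Å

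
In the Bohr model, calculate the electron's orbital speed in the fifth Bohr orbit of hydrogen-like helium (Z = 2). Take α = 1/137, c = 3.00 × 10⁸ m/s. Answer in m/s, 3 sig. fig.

8.76 × 10⁵ m/s

v_n = Zαc/n = 2 × 0.00730 × 3.00 × 10⁸ / 5
    = 8.76 × 10⁵ m/s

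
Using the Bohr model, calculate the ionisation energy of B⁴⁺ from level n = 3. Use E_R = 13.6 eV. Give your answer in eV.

E_n = −E_R·Z²/n² = −13.6 × 5²/3² eV = -37.8 eV
Ionisation energy = −E_n = 37.8 eV

37.8 eV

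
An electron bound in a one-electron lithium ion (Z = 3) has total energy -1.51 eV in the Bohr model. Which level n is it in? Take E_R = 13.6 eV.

9

E_n = −E_R Z²/n² ⇒ n² = E_R Z²/(−E_n) = 13.6 × 3² / 1.51 ≈ 81.06
n = 9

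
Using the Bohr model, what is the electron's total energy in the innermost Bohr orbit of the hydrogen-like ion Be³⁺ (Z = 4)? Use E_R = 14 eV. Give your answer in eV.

E_n = −E_R·Z²/n² = −14 × 4²/1² = -220 eV

-220 eV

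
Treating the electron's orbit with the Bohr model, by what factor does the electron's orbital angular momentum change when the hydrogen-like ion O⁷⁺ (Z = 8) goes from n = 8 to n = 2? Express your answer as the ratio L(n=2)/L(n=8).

L = nℏ depends only on n, so L ∝ n.
L(n=2)/L(n=8) = (2/8)^1 = 1/4

1/4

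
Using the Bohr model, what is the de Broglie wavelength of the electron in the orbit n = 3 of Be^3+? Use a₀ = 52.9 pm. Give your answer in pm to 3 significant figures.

The Bohr quantisation condition is nλ = 2πr_n.
r_n = n²a₀/Z = 119 pm
λ = 2πr_n/n = 2π·119/3 = 249 pm

249 pm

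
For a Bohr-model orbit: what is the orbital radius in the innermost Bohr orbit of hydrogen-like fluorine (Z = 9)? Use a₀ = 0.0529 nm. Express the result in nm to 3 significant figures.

r_n = n²a₀/Z = 1² × 0.0529 / 9
    = 1 × 0.0529 / 9 = 0.00588 nm

0.00588 nm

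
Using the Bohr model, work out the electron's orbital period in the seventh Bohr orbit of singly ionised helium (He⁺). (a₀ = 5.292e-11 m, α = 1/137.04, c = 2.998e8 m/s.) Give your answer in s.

r = n²a₀/Z = 7²·5.292e-11/2 = 1.297e-9 m
v = Zαc/n = 2·0.007297·2.998e8/7 = 6.251e5 m/s
T = 2πr/v = 1.303e-14 s

1.303e-14 s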